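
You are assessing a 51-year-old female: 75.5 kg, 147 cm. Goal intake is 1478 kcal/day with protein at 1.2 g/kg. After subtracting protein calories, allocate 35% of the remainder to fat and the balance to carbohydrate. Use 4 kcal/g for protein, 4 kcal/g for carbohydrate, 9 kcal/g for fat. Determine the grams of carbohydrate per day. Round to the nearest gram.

Protein = 1.2 × 75.5 = 90.6 g → 90.6 × 4 = 362.4 kcal.
Non-protein calories = 1478 − 362.4 = 1115.6 kcal.
Fat: 35% × 1115.6 = 390.46 kcal; carbohydrate: 725.14 kcal.
Carbohydrate: 725.14 kcal ÷ 4 kcal/g = 181.285 g.

181 g/day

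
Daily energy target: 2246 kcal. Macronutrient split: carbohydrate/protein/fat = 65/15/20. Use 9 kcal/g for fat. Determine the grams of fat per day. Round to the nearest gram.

50 g/day

Fat energy = 20% × 2246 = 449.2 kcal.
At 9 kcal/g: 449.2 ÷ 9 = 49.9111 g.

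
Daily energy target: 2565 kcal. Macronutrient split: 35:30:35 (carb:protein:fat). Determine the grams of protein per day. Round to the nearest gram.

192 g/day

Protein energy = 30% × 2565 = 769.5 kcal.
At 4 kcal/g: 769.5 ÷ 4 = 192.375 g.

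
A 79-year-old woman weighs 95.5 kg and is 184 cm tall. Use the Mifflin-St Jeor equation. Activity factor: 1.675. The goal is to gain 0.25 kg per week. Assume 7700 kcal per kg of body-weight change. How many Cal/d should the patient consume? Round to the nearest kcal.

2870 Cal/d

Mifflin-St Jeor (female): BMR = 10(95.5) + 6.25(184) − 5(79) − 161 = 955 + 1150 − 395 − 161 = 1549 kcal/day.
TEE = 1549 × 1.675 = 2594.575 kcal/day.
Required daily surplus = 0.25 × 7700 ÷ 7 = 275 kcal/day.
Target intake = 2594.575 + 275 = 2869.575 kcal/day.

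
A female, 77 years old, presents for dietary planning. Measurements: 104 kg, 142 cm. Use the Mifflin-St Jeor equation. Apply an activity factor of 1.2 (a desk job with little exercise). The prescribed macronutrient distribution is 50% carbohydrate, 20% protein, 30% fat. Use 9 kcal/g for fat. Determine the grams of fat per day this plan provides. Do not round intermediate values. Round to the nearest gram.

55 g/day

Mifflin-St Jeor (female): BMR = 10(104) + 6.25(142) − 5(77) − 161 = 1040 + 887.5 − 385 − 161 = 1381.5 kcal/day.
TEE = 1381.5 × 1.2 = 1657.8 kcal/day.
Fat energy = 30% × 1657.8 = 497.34 kcal.
Fat = 497.34 ÷ 9 kcal/g = 55.26 g.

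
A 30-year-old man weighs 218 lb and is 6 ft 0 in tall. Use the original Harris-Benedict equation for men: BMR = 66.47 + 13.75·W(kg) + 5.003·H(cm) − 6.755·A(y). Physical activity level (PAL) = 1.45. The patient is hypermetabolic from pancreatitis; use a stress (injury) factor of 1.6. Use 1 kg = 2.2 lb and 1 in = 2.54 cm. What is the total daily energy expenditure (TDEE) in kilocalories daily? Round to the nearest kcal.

4968 kilocalories daily

Convert to metric: weight = 218 ÷ 2.2 = 99.0909 kg; height = (6×12 + 0) × 2.54 = 72 × 2.54 = 182.88 cm.
Harris-Benedict: BMR = 66.47 + 13.75(99.0909) + 5.003(182.88) − 6.755(30) = 2141.2686 kcal/day.
TEE = BMR × activity factor = 2141.2686 × 1.45 = 3104.8395 kcal/day.
Apply stress factor: 3104.8395 × 1.6 = 4967.7432 kcal/day.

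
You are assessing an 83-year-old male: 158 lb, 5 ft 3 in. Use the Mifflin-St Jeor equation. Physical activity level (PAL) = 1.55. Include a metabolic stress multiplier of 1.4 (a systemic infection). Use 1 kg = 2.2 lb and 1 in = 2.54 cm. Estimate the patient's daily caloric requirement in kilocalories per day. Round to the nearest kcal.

Convert to metric: weight = 158 ÷ 2.2 = 71.8182 kg; height = (5×12 + 3) × 2.54 = 63 × 2.54 = 160.02 cm.
Mifflin-St Jeor (male): BMR = 10(71.8182) + 6.25(160.02) − 5(83) + 5 = 718.1818 + 1000.125 − 415 + 5 = 1308.3068 kcal/day.
TEE = BMR × activity factor = 1308.3068 × 1.55 = 2027.8756 kcal/day.
Apply stress factor: 2027.8756 × 1.4 = 2839.0258 kcal/day.

2839 kilocalories per day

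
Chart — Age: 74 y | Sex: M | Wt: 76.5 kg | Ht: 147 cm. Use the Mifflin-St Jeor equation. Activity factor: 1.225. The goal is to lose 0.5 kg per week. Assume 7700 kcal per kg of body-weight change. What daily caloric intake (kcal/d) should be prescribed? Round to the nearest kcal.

Mifflin-St Jeor (male): BMR = 10(76.5) + 6.25(147) − 5(74) + 5 = 765 + 918.75 − 370 + 5 = 1318.75 kcal/day.
TEE = 1318.75 × 1.225 = 1615.4688 kcal/day.
Required daily deficit = 0.5 × 7700 ÷ 7 = 550 kcal/day.
Target intake = 1615.4688 − 550 = 1065.4688 kcal/day.

1065 kcal/d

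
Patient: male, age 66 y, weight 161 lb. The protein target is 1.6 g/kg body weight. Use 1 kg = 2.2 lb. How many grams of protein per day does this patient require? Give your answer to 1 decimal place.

117.1 g/day

Weight in kg = 161 ÷ 2.2 = 73.1818 kg.
Protein = 1.6 g/kg × 73.1818 kg = 117.0909 g/day.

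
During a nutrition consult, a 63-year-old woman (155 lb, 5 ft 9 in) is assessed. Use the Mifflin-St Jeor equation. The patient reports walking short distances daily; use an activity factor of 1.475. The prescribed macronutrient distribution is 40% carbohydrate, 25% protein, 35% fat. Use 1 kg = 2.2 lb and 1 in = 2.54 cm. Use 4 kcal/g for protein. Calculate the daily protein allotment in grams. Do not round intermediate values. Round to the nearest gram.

122 g/day

Convert to metric: weight = 155 ÷ 2.2 = 70.4545 kg; height = (5×12 + 9) × 2.54 = 69 × 2.54 = 175.26 cm.
Mifflin-St Jeor (female): BMR = 10(70.4545) + 6.25(175.26) − 5(63) − 161 = 704.5455 + 1095.375 − 315 − 161 = 1323.9205 kcal/day.
TEE = 1323.9205 × 1.475 = 1952.7827 kcal/day.
Protein energy = 25% × 1952.7827 = 488.1957 kcal.
Protein = 488.1957 ÷ 4 kcal/g = 122.0489 g.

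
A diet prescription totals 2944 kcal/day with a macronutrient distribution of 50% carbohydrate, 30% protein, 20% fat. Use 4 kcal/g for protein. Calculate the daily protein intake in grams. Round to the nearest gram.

Protein energy = 30% × 2944 = 883.2 kcal.
At 4 kcal/g: 883.2 ÷ 4 = 220.8 g.

221 g/day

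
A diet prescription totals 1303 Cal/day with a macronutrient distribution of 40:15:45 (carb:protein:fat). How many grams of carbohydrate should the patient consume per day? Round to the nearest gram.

Carbohydrate energy = 40% × 1303 = 521.2 kcal.
At 4 kcal/g: 521.2 ÷ 4 = 130.3 g.

130 g/day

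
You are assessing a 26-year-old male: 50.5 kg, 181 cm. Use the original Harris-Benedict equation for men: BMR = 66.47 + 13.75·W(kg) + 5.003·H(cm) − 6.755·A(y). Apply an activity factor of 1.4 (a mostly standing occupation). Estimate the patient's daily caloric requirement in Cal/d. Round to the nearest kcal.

2087 Cal/d

Harris-Benedict: BMR = 66.47 + 13.75(50.5) + 5.003(181) − 6.755(26) = 1490.758 kcal/day.
TEE = BMR × activity factor = 1490.758 × 1.4 = 2087.0612 kcal/day.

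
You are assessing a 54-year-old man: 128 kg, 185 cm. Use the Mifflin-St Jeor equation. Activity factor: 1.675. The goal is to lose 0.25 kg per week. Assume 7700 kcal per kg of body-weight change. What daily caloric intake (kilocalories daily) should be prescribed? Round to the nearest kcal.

3362 kilocalories daily

Mifflin-St Jeor (male): BMR = 10(128) + 6.25(185) − 5(54) + 5 = 1280 + 1156.25 − 270 + 5 = 2171.25 kcal/day.
TEE = 2171.25 × 1.675 = 3636.8438 kcal/day.
Required daily deficit = 0.25 × 7700 ÷ 7 = 275 kcal/day.
Target intake = 3636.8438 − 275 = 3361.8438 kcal/day.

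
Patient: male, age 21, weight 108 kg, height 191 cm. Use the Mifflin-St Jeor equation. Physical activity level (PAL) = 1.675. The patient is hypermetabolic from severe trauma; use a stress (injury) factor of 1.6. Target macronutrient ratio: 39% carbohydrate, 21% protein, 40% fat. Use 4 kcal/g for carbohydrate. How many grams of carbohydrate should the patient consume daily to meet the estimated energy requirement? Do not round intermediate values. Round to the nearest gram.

568 g/day

Mifflin-St Jeor (male): BMR = 10(108) + 6.25(191) − 5(21) + 5 = 1080 + 1193.75 − 105 + 5 = 2173.75 kcal/day.
TEE = 2173.75 × 1.675 = 3641.0313 kcal/day.
With stress factor 1.6: 3641.0313 × 1.6 = 5825.65 kcal/day.
Carbohydrate energy = 39% × 5825.65 = 2272.0035 kcal.
Carbohydrate = 2272.0035 ÷ 4 kcal/g = 568.0009 g.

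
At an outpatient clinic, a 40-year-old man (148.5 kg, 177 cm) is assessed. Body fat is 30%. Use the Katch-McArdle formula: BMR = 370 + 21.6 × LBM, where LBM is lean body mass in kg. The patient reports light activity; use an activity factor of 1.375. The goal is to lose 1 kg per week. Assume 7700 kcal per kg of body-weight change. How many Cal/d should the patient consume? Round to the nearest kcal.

2496 Cal/d

LBM = 148.5 × (1 − 0.3) = 103.95 kg. Katch-McArdle: BMR = 370 + 21.6 × 103.95 = 2615.32 kcal/day.
TEE = 2615.32 × 1.375 = 3596.065 kcal/day.
Required daily deficit = 1 × 7700 ÷ 7 = 1100 kcal/day.
Target intake = 3596.065 − 1100 = 2496.065 kcal/day.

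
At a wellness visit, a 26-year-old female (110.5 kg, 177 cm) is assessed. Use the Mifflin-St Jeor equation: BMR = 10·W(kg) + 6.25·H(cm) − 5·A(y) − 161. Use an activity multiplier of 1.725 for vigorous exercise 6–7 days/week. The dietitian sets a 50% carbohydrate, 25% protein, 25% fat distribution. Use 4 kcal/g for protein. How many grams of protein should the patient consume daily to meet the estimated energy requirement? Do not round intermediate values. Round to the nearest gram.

Mifflin-St Jeor (female): BMR = 10(110.5) + 6.25(177) − 5(26) − 161 = 1105 + 1106.25 − 130 − 161 = 1920.25 kcal/day.
TEE = 1920.25 × 1.725 = 3312.4313 kcal/day.
Protein energy = 25% × 3312.4313 = 828.1078 kcal.
Protein = 828.1078 ÷ 4 kcal/g = 207.027 g.

207 g/day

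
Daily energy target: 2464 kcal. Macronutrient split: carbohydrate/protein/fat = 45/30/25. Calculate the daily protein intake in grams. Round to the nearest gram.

185 g/day

Protein energy = 30% × 2464 = 739.2 kcal.
At 4 kcal/g: 739.2 ÷ 4 = 184.8 g.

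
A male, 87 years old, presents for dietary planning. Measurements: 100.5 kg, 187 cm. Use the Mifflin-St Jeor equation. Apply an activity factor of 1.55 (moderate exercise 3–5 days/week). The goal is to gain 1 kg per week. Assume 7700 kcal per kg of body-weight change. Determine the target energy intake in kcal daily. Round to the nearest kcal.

Mifflin-St Jeor (male): BMR = 10(100.5) + 6.25(187) − 5(87) + 5 = 1005 + 1168.75 − 435 + 5 = 1743.75 kcal/day.
TEE = 1743.75 × 1.55 = 2702.8125 kcal/day.
Required daily surplus = 1 × 7700 ÷ 7 = 1100 kcal/day.
Target intake = 2702.8125 + 1100 = 3802.8125 kcal/day.

3803 kcal daily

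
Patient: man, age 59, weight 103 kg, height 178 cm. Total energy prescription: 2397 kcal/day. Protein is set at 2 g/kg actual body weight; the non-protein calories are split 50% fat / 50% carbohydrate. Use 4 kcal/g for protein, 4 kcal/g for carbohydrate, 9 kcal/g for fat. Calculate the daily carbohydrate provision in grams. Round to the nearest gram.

197 g/day

Protein = 2 × 103 = 206 g → 206 × 4 = 824 kcal.
Non-protein calories = 2397 − 824 = 1573 kcal.
Fat: 50% × 1573 = 786.5 kcal; carbohydrate: 786.5 kcal.
Carbohydrate: 786.5 kcal ÷ 4 kcal/g = 196.625 g.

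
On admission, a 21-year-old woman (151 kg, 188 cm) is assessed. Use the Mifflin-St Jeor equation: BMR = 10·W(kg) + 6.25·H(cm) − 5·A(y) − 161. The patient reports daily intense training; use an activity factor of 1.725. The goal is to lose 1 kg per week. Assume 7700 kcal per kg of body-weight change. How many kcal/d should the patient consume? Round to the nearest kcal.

Mifflin-St Jeor (female): BMR = 10(151) + 6.25(188) − 5(21) − 161 = 1510 + 1175 − 105 − 161 = 2419 kcal/day.
TEE = 2419 × 1.725 = 4172.775 kcal/day.
Required daily deficit = 1 × 7700 ÷ 7 = 1100 kcal/day.
Target intake = 4172.775 − 1100 = 3072.775 kcal/day.

3073 kcal/d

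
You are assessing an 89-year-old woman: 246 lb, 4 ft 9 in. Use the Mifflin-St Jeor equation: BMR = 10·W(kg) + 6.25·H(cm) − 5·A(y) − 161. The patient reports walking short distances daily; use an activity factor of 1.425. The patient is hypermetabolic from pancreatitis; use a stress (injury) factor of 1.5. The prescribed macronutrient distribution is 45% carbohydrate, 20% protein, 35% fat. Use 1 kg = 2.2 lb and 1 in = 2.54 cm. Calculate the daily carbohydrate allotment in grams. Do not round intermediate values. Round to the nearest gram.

341 g/day

Convert to metric: weight = 246 ÷ 2.2 = 111.8182 kg; height = (4×12 + 9) × 2.54 = 57 × 2.54 = 144.78 cm.
Mifflin-St Jeor (female): BMR = 10(111.8182) + 6.25(144.78) − 5(89) − 161 = 1118.1818 + 904.875 − 445 − 161 = 1417.0568 kcal/day.
TEE = 1417.0568 × 1.425 = 2019.306 kcal/day.
With stress factor 1.5: 2019.306 × 1.5 = 3028.9589 kcal/day.
Carbohydrate energy = 45% × 3028.9589 = 1363.0315 kcal.
Carbohydrate = 1363.0315 ÷ 4 kcal/g = 340.7579 g.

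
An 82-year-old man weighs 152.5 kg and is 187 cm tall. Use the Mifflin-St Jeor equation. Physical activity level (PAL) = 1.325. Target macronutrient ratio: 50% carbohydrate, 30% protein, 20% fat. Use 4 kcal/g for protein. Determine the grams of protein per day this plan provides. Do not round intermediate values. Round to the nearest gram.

227 g/day

Mifflin-St Jeor (male): BMR = 10(152.5) + 6.25(187) − 5(82) + 5 = 1525 + 1168.75 − 410 + 5 = 2288.75 kcal/day.
TEE = 2288.75 × 1.325 = 3032.5938 kcal/day.
Protein energy = 30% × 3032.5938 = 909.7781 kcal.
Protein = 909.7781 ÷ 4 kcal/g = 227.4445 g.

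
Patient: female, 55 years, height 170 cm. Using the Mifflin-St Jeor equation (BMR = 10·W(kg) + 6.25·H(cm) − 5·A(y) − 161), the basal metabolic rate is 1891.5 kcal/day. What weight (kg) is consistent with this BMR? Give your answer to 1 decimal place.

126.5 kg

1891.5 = 10·W + 6.25(170) − 5(55) − 161
10·W = 1891.5 − 626.5 = 1265, so W = 126.5 kg.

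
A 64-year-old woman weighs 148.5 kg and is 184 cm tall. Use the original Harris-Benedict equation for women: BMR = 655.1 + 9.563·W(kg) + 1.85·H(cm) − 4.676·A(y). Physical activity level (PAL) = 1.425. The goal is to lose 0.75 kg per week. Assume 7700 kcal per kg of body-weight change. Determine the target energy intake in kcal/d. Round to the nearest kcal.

2191 kcal/d

Harris-Benedict: BMR = 655.1 + 9.563(148.5) + 1.85(184) − 4.676(64) = 2116.3415 kcal/day.
TEE = 2116.3415 × 1.425 = 3015.7866 kcal/day.
Required daily deficit = 0.75 × 7700 ÷ 7 = 825 kcal/day.
Target intake = 3015.7866 − 825 = 2190.7866 kcal/day.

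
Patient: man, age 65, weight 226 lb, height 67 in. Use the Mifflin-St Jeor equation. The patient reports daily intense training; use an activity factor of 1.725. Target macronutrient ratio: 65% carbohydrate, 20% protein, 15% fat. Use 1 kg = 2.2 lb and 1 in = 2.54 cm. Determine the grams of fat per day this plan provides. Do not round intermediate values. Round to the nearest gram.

51 g/day

Convert to metric: weight = 226 ÷ 2.2 = 102.7273 kg; height = 67 × 2.54 = 170.18 cm.
Mifflin-St Jeor (male): BMR = 10(102.7273) + 6.25(170.18) − 5(65) + 5 = 1027.2727 + 1063.625 − 325 + 5 = 1770.8977 kcal/day.
TEE = 1770.8977 × 1.725 = 3054.7986 kcal/day.
Fat energy = 15% × 3054.7986 = 458.2198 kcal.
Fat = 458.2198 ÷ 9 kcal/g = 50.9133 g.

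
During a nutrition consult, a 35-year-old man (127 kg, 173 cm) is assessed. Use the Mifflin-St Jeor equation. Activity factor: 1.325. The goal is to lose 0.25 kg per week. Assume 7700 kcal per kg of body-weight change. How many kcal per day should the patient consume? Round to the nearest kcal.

Mifflin-St Jeor (male): BMR = 10(127) + 6.25(173) − 5(35) + 5 = 1270 + 1081.25 − 175 + 5 = 2181.25 kcal/day.
TEE = 2181.25 × 1.325 = 2890.1563 kcal/day.
Required daily deficit = 0.25 × 7700 ÷ 7 = 275 kcal/day.
Target intake = 2890.1563 − 275 = 2615.1563 kcal/day.

2615 kcal per day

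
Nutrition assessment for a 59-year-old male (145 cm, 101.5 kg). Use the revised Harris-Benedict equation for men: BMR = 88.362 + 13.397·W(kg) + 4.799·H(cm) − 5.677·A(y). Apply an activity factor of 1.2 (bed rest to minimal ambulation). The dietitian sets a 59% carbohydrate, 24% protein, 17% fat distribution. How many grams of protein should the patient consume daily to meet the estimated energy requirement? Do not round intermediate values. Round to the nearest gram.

Harris-Benedict: BMR = 88.362 + 13.397(101.5) + 4.799(145) − 5.677(59) = 1809.0695 kcal/day.
TEE = 1809.0695 × 1.2 = 2170.8834 kcal/day.
Protein energy = 24% × 2170.8834 = 521.012 kcal.
Protein = 521.012 ÷ 4 kcal/g = 130.253 g.

130 g/day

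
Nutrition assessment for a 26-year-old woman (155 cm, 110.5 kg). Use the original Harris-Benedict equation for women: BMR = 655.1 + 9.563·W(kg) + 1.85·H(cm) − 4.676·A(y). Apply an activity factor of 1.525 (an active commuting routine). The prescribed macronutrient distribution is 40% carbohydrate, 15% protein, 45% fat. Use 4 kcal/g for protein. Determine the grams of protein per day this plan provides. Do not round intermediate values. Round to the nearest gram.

107 g/day

Harris-Benedict: BMR = 655.1 + 9.563(110.5) + 1.85(155) − 4.676(26) = 1876.9855 kcal/day.
TEE = 1876.9855 × 1.525 = 2862.4029 kcal/day.
Protein energy = 15% × 2862.4029 = 429.3604 kcal.
Protein = 429.3604 ÷ 4 kcal/g = 107.3401 g.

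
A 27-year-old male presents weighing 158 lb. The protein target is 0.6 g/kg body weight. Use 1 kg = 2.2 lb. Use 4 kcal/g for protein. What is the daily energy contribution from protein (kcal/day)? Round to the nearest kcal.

Weight in kg = 158 ÷ 2.2 = 71.8182 kg.
Protein = 0.6 g/kg × 71.8182 kg = 43.0909 g/day.
Protein energy = 43.0909 g × 4 kcal/g = 172.3636 kcal/day.

172 kcal/day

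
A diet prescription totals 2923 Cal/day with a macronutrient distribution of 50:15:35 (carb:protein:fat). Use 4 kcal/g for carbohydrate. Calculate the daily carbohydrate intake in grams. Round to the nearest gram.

Carbohydrate energy = 50% × 2923 = 1461.5 kcal.
At 4 kcal/g: 1461.5 ÷ 4 = 365.375 g.

365 g/day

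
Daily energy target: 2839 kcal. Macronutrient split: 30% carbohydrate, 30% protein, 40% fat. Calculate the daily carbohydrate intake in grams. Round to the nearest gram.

Carbohydrate energy = 30% × 2839 = 851.7 kcal.
At 4 kcal/g: 851.7 ÷ 4 = 212.925 g.

213 g/day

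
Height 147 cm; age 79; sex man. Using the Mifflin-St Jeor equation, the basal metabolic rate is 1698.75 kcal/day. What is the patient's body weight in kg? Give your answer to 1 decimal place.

1698.75 = 10·W + 6.25(147) − 5(79) + 5
10·W = 1698.75 − 528.75 = 1170, so W = 117 kg.

117.0 kg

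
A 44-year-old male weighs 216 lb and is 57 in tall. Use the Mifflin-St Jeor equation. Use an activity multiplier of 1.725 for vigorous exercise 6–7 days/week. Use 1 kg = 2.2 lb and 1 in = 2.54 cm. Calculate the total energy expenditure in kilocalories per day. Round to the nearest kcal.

Convert to metric: weight = 216 ÷ 2.2 = 98.1818 kg; height = 57 × 2.54 = 144.78 cm.
Mifflin-St Jeor (male): BMR = 10(98.1818) + 6.25(144.78) − 5(44) + 5 = 981.8182 + 904.875 − 220 + 5 = 1671.6932 kcal/day.
TEE = BMR × activity factor = 1671.6932 × 1.725 = 2883.6707 kcal/day.

2884 kilocalories per day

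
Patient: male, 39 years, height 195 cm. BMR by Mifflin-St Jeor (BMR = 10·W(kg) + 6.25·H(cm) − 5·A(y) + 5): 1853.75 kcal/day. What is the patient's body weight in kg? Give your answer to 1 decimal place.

82.5 kg

1853.75 = 10·W + 6.25(195) − 5(39) + 5
10·W = 1853.75 − 1028.75 = 825, so W = 82.5 kg.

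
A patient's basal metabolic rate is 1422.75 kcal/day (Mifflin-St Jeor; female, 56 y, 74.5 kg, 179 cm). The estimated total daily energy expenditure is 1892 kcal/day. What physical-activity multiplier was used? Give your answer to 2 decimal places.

1.33

Activity factor = TEE ÷ BMR = 1892 ÷ 1422.75 = 1.33.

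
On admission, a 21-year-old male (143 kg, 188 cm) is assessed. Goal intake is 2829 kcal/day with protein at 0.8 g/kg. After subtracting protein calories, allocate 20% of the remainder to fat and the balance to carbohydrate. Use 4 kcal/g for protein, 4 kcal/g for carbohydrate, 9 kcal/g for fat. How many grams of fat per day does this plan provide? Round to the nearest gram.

Protein = 0.8 × 143 = 114.4 g → 114.4 × 4 = 457.6 kcal.
Non-protein calories = 2829 − 457.6 = 2371.4 kcal.
Fat: 20% × 2371.4 = 474.28 kcal; carbohydrate: 1897.12 kcal.
Fat: 474.28 kcal ÷ 9 kcal/g = 52.6978 g.

53 g/day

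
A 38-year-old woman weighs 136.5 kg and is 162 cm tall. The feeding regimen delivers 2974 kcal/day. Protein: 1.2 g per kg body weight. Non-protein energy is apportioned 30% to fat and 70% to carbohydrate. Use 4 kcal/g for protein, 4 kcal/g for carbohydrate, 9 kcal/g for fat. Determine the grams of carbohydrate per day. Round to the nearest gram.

406 g/day

Protein = 1.2 × 136.5 = 163.8 g → 163.8 × 4 = 655.2 kcal.
Non-protein calories = 2974 − 655.2 = 2318.8 kcal.
Fat: 30% × 2318.8 = 695.64 kcal; carbohydrate: 1623.16 kcal.
Carbohydrate: 1623.16 kcal ÷ 4 kcal/g = 405.79 g.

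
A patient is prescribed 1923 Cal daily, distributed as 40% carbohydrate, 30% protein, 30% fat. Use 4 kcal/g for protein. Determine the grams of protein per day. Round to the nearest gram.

144 g/day

Protein energy = 30% × 1923 = 576.9 kcal.
At 4 kcal/g: 576.9 ÷ 4 = 144.225 g.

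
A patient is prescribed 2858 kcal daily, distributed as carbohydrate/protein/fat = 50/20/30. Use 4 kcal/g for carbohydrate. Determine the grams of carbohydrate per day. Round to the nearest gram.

357 g/day

Carbohydrate energy = 50% × 2858 = 1429 kcal.
At 4 kcal/g: 1429 ÷ 4 = 357.25 g.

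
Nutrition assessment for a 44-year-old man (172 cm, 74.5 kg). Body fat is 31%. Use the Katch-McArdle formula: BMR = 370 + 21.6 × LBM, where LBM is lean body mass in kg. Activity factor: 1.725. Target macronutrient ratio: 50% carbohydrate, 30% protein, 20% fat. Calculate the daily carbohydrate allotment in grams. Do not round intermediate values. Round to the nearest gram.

LBM = 74.5 × (1 − 0.31) = 51.405 kg. Katch-McArdle: BMR = 370 + 21.6 × 51.405 = 1480.348 kcal/day.
TEE = 1480.348 × 1.725 = 2553.6003 kcal/day.
Carbohydrate energy = 50% × 2553.6003 = 1276.8002 kcal.
Carbohydrate = 1276.8002 ÷ 4 kcal/g = 319.2 g.

319 g/day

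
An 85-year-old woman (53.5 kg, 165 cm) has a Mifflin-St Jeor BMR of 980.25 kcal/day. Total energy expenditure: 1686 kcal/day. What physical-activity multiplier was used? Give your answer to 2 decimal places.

Activity factor = TEE ÷ BMR = 1686 ÷ 980.25 = 1.72.

1.72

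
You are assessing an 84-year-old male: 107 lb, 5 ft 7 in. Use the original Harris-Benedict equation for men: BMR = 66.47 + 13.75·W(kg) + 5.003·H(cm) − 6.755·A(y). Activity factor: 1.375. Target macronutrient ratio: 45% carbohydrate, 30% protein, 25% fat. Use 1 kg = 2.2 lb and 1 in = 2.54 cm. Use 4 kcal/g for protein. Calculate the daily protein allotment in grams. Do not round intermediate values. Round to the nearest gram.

105 g/day

Convert to metric: weight = 107 ÷ 2.2 = 48.6364 kg; height = (5×12 + 7) × 2.54 = 67 × 2.54 = 170.18 cm.
Harris-Benedict: BMR = 66.47 + 13.75(48.6364) + 5.003(170.18) − 6.755(84) = 1019.2105 kcal/day.
TEE = 1019.2105 × 1.375 = 1401.4145 kcal/day.
Protein energy = 30% × 1401.4145 = 420.4243 kcal.
Protein = 420.4243 ÷ 4 kcal/g = 105.1061 g.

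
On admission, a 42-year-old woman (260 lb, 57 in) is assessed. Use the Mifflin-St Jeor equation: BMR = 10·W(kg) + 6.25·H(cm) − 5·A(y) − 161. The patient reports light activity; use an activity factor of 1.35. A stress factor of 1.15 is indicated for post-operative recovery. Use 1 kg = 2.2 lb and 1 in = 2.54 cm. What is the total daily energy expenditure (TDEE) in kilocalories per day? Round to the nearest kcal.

Convert to metric: weight = 260 ÷ 2.2 = 118.1818 kg; height = 57 × 2.54 = 144.78 cm.
Mifflin-St Jeor (female): BMR = 10(118.1818) + 6.25(144.78) − 5(42) − 161 = 1181.8182 + 904.875 − 210 − 161 = 1715.6932 kcal/day.
TEE = BMR × activity factor = 1715.6932 × 1.35 = 2316.1858 kcal/day.
Apply stress factor: 2316.1858 × 1.15 = 2663.6137 kcal/day.

2664 kilocalories per day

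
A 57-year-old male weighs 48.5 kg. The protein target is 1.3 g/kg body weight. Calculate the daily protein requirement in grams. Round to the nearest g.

63 g/day

Protein = 1.3 g/kg × 48.5 kg = 63.05 g/day.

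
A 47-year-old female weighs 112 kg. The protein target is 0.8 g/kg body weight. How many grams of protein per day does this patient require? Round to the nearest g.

90 g/day

Protein = 0.8 g/kg × 112 kg = 89.6 g/day.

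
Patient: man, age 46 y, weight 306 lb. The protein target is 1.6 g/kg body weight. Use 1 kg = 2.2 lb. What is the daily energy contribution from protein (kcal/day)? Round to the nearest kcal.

Weight in kg = 306 ÷ 2.2 = 139.0909 kg.
Protein = 1.6 g/kg × 139.0909 kg = 222.5455 g/day.
Protein energy = 222.5455 g × 4 kcal/g = 890.1818 kcal/day.

890 kcal/day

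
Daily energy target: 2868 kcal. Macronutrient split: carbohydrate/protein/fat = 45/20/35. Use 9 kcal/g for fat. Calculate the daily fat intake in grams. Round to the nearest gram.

Fat energy = 35% × 2868 = 1003.8 kcal.
At 9 kcal/g: 1003.8 ÷ 9 = 111.5333 g.

112 g/day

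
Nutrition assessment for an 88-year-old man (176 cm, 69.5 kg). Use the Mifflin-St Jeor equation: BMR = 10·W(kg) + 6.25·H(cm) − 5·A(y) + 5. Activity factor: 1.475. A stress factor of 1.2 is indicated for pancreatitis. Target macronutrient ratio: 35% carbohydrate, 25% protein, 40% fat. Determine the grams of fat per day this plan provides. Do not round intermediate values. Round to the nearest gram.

107 g/day

Mifflin-St Jeor (male): BMR = 10(69.5) + 6.25(176) − 5(88) + 5 = 695 + 1100 − 440 + 5 = 1360 kcal/day.
TEE = 1360 × 1.475 = 2006 kcal/day.
With stress factor 1.2: 2006 × 1.2 = 2407.2 kcal/day.
Fat energy = 40% × 2407.2 = 962.88 kcal.
Fat = 962.88 ÷ 9 kcal/g = 106.9867 g.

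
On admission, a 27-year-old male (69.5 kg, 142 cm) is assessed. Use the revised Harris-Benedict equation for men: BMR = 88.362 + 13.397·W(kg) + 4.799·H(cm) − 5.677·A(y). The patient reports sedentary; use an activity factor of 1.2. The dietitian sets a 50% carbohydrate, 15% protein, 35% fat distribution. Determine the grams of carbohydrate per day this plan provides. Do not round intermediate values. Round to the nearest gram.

232 g/day

Harris-Benedict: BMR = 88.362 + 13.397(69.5) + 4.799(142) − 5.677(27) = 1547.6325 kcal/day.
TEE = 1547.6325 × 1.2 = 1857.159 kcal/day.
Carbohydrate energy = 50% × 1857.159 = 928.5795 kcal.
Carbohydrate = 928.5795 ÷ 4 kcal/g = 232.1449 g.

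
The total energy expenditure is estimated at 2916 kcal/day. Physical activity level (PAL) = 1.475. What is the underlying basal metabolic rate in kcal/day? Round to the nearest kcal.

1977 kcal/day

BMR = TEE ÷ activity factor = 2916 ÷ 1.475 = 1976.9492 kcal/day.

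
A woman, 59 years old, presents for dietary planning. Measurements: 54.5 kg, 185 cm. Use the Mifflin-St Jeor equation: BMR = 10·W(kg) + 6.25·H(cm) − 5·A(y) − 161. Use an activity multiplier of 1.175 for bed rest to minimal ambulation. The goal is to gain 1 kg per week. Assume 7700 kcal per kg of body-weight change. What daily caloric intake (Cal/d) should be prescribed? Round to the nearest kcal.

Mifflin-St Jeor (female): BMR = 10(54.5) + 6.25(185) − 5(59) − 161 = 545 + 1156.25 − 295 − 161 = 1245.25 kcal/day.
TEE = 1245.25 × 1.175 = 1463.1688 kcal/day.
Required daily surplus = 1 × 7700 ÷ 7 = 1100 kcal/day.
Target intake = 1463.1688 + 1100 = 2563.1688 kcal/day.

2563 Cal/d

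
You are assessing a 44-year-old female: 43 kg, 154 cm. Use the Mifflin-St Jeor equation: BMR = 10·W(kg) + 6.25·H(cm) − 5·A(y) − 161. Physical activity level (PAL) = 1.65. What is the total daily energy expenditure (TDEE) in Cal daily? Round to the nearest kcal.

1669 Cal daily

Mifflin-St Jeor (female): BMR = 10(43) + 6.25(154) − 5(44) − 161 = 430 + 962.5 − 220 − 161 = 1011.5 kcal/day.
TEE = BMR × activity factor = 1011.5 × 1.65 = 1668.975 kcal/day.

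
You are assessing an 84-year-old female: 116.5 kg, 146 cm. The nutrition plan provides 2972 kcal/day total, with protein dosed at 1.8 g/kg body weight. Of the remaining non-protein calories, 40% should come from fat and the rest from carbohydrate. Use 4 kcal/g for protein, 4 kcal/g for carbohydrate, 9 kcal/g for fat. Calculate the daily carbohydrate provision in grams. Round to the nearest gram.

Protein = 1.8 × 116.5 = 209.7 g → 209.7 × 4 = 838.8 kcal.
Non-protein calories = 2972 − 838.8 = 2133.2 kcal.
Fat: 40% × 2133.2 = 853.28 kcal; carbohydrate: 1279.92 kcal.
Carbohydrate: 1279.92 kcal ÷ 4 kcal/g = 319.98 g.

320 g/day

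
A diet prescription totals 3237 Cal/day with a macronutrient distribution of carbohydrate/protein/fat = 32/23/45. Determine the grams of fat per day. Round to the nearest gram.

162 g/day

Fat energy = 45% × 3237 = 1456.65 kcal.
At 9 kcal/g: 1456.65 ÷ 9 = 161.85 g.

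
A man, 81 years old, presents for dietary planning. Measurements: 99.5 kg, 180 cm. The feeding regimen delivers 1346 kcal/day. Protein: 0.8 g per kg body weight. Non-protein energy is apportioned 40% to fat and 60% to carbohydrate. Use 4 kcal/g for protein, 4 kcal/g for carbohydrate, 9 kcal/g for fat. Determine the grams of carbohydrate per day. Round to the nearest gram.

154 g/day

Protein = 0.8 × 99.5 = 79.6 g → 79.6 × 4 = 318.4 kcal.
Non-protein calories = 1346 − 318.4 = 1027.6 kcal.
Fat: 40% × 1027.6 = 411.04 kcal; carbohydrate: 616.56 kcal.
Carbohydrate: 616.56 kcal ÷ 4 kcal/g = 154.14 g.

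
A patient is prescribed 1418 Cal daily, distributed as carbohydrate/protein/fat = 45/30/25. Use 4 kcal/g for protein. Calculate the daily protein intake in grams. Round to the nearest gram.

Protein energy = 30% × 1418 = 425.4 kcal.
At 4 kcal/g: 425.4 ÷ 4 = 106.35 g.

106 g/day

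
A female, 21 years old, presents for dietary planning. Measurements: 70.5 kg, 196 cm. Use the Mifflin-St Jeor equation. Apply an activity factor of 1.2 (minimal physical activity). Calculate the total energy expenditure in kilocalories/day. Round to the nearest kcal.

Mifflin-St Jeor (female): BMR = 10(70.5) + 6.25(196) − 5(21) − 161 = 705 + 1225 − 105 − 161 = 1664 kcal/day.
TEE = BMR × activity factor = 1664 × 1.2 = 1996.8 kcal/day.

1997 kilocalories/day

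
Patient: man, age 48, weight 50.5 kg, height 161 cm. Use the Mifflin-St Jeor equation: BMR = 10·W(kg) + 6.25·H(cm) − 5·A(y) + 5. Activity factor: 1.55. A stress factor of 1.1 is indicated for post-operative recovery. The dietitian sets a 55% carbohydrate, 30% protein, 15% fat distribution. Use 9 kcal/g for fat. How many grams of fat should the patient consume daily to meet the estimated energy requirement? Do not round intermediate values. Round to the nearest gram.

Mifflin-St Jeor (male): BMR = 10(50.5) + 6.25(161) − 5(48) + 5 = 505 + 1006.25 − 240 + 5 = 1276.25 kcal/day.
TEE = 1276.25 × 1.55 = 1978.1875 kcal/day.
With stress factor 1.1: 1978.1875 × 1.1 = 2176.0063 kcal/day.
Fat energy = 15% × 2176.0063 = 326.4009 kcal.
Fat = 326.4009 ÷ 9 kcal/g = 36.2668 g.

36 g/day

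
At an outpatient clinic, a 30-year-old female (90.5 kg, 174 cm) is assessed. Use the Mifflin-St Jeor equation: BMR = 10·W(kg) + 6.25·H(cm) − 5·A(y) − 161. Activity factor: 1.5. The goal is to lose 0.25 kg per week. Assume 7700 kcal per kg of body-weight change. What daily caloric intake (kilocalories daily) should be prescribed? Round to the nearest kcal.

Mifflin-St Jeor (female): BMR = 10(90.5) + 6.25(174) − 5(30) − 161 = 905 + 1087.5 − 150 − 161 = 1681.5 kcal/day.
TEE = 1681.5 × 1.5 = 2522.25 kcal/day.
Required daily deficit = 0.25 × 7700 ÷ 7 = 275 kcal/day.
Target intake = 2522.25 − 275 = 2247.25 kcal/day.

2247 kilocalories daily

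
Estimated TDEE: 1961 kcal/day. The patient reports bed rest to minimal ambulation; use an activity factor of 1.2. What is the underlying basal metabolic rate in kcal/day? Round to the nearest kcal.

1634 kcal/day

BMR = TEE ÷ activity factor = 1961 ÷ 1.2 = 1634.1667 kcal/day.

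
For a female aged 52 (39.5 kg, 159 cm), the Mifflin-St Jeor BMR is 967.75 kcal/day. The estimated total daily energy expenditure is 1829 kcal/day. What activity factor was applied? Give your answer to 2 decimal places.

1.89

Activity factor = TEE ÷ BMR = 1829 ÷ 967.75 = 1.89.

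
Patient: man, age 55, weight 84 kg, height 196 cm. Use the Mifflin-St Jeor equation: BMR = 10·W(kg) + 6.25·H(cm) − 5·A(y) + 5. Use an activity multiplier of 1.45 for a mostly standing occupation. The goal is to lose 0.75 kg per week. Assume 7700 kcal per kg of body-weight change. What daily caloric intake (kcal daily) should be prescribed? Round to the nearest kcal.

1778 kcal daily

Mifflin-St Jeor (male): BMR = 10(84) + 6.25(196) − 5(55) + 5 = 840 + 1225 − 275 + 5 = 1795 kcal/day.
TEE = 1795 × 1.45 = 2602.75 kcal/day.
Required daily deficit = 0.75 × 7700 ÷ 7 = 825 kcal/day.
Target intake = 2602.75 − 825 = 1777.75 kcal/day.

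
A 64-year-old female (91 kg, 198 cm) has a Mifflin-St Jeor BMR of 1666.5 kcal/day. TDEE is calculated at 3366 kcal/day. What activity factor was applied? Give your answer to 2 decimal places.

Activity factor = TEE ÷ BMR = 3366 ÷ 1666.5 = 2.02.

2.02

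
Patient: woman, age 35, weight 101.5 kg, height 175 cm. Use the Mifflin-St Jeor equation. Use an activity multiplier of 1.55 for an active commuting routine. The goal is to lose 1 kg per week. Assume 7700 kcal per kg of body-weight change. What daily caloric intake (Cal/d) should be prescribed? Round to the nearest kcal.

Mifflin-St Jeor (female): BMR = 10(101.5) + 6.25(175) − 5(35) − 161 = 1015 + 1093.75 − 175 − 161 = 1772.75 kcal/day.
TEE = 1772.75 × 1.55 = 2747.7625 kcal/day.
Required daily deficit = 1 × 7700 ÷ 7 = 1100 kcal/day.
Target intake = 2747.7625 − 1100 = 1647.7625 kcal/day.

1648 Cal/d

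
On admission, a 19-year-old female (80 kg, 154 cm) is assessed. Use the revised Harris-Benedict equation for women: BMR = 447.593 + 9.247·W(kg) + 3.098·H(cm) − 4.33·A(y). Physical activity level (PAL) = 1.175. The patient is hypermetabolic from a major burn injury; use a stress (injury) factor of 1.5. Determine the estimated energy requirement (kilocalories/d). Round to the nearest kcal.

Harris-Benedict: BMR = 447.593 + 9.247(80) + 3.098(154) − 4.33(19) = 1582.175 kcal/day.
TEE = BMR × activity factor = 1582.175 × 1.175 = 1859.0556 kcal/day.
Apply stress factor: 1859.0556 × 1.5 = 2788.5834 kcal/day.

2789 kilocalories/d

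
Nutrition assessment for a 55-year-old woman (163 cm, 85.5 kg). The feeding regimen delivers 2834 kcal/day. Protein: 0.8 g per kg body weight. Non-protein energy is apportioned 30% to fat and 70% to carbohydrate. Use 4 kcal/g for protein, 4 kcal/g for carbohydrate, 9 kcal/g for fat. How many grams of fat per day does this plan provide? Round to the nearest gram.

85 g/day

Protein = 0.8 × 85.5 = 68.4 g → 68.4 × 4 = 273.6 kcal.
Non-protein calories = 2834 − 273.6 = 2560.4 kcal.
Fat: 30% × 2560.4 = 768.12 kcal; carbohydrate: 1792.28 kcal.
Fat: 768.12 kcal ÷ 9 kcal/g = 85.3467 g.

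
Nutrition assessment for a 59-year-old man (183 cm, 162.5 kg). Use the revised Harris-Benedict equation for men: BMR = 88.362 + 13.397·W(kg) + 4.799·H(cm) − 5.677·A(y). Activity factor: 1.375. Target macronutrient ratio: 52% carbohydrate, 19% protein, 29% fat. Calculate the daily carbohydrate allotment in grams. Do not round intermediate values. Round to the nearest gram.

Harris-Benedict: BMR = 88.362 + 13.397(162.5) + 4.799(183) − 5.677(59) = 2808.6485 kcal/day.
TEE = 2808.6485 × 1.375 = 3861.8917 kcal/day.
Carbohydrate energy = 52% × 3861.8917 = 2008.1837 kcal.
Carbohydrate = 2008.1837 ÷ 4 kcal/g = 502.0459 g.

502 g/day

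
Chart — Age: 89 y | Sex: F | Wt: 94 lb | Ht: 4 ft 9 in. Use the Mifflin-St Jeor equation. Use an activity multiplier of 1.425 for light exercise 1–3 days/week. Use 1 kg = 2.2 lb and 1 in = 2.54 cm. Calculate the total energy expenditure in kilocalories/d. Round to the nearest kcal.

1035 kilocalories/d

Convert to metric: weight = 94 ÷ 2.2 = 42.7273 kg; height = (4×12 + 9) × 2.54 = 57 × 2.54 = 144.78 cm.
Mifflin-St Jeor (female): BMR = 10(42.7273) + 6.25(144.78) − 5(89) − 161 = 427.2727 + 904.875 − 445 − 161 = 726.1477 kcal/day.
TEE = BMR × activity factor = 726.1477 × 1.425 = 1034.7605 kcal/day.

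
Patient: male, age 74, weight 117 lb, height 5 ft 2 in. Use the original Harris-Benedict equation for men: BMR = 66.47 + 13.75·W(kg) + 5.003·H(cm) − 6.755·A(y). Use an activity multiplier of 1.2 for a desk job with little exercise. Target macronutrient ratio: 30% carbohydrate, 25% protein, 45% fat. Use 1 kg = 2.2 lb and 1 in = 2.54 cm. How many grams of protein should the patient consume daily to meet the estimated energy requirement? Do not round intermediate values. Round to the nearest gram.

81 g/day

Convert to metric: weight = 117 ÷ 2.2 = 53.1818 kg; height = (5×12 + 2) × 2.54 = 62 × 2.54 = 157.48 cm.
Harris-Benedict: BMR = 66.47 + 13.75(53.1818) + 5.003(157.48) − 6.755(74) = 1085.7224 kcal/day.
TEE = 1085.7224 × 1.2 = 1302.8669 kcal/day.
Protein energy = 25% × 1302.8669 = 325.7167 kcal.
Protein = 325.7167 ÷ 4 kcal/g = 81.4292 g.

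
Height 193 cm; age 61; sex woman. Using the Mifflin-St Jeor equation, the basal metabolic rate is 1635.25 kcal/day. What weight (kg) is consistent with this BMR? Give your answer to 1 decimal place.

89.5 kg

1635.25 = 10·W + 6.25(193) − 5(61) − 161
10·W = 1635.25 − 740.25 = 895, so W = 89.5 kg.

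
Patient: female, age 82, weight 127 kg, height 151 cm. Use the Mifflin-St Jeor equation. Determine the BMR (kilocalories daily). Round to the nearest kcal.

Mifflin-St Jeor (female): BMR = 10(127) + 6.25(151) − 5(82) − 161 = 1270 + 943.75 − 410 − 161 = 1642.75 kcal/day.

1643 kilocalories daily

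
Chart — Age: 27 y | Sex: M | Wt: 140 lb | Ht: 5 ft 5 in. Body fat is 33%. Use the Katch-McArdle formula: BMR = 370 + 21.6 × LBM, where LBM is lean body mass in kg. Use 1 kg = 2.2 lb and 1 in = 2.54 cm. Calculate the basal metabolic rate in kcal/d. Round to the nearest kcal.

Convert to metric: weight = 140 ÷ 2.2 = 63.6364 kg; height = (5×12 + 5) × 2.54 = 65 × 2.54 = 165.1 cm.
LBM = 63.6364 × (1 − 0.33) = 42.6364 kg. Katch-McArdle: BMR = 370 + 21.6 × 42.6364 = 1290.9455 kcal/day.

1291 kcal/d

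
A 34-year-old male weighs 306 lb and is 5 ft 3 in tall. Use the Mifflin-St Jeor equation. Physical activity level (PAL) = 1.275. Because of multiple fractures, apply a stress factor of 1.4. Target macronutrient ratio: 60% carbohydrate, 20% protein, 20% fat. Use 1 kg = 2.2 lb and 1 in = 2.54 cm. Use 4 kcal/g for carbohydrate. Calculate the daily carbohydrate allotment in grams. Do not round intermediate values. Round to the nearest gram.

596 g/day

Convert to metric: weight = 306 ÷ 2.2 = 139.0909 kg; height = (5×12 + 3) × 2.54 = 63 × 2.54 = 160.02 cm.
Mifflin-St Jeor (male): BMR = 10(139.0909) + 6.25(160.02) − 5(34) + 5 = 1390.9091 + 1000.125 − 170 + 5 = 2226.0341 kcal/day.
TEE = 2226.0341 × 1.275 = 2838.1935 kcal/day.
With stress factor 1.4: 2838.1935 × 1.4 = 3973.4709 kcal/day.
Carbohydrate energy = 60% × 3973.4709 = 2384.0825 kcal.
Carbohydrate = 2384.0825 ÷ 4 kcal/g = 596.0206 g.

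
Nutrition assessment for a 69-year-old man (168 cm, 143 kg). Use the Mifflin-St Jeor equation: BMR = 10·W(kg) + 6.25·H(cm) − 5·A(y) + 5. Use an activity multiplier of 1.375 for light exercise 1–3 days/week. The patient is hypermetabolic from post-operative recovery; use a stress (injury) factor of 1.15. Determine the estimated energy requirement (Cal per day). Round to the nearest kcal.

3384 Cal per day

Mifflin-St Jeor (male): BMR = 10(143) + 6.25(168) − 5(69) + 5 = 1430 + 1050 − 345 + 5 = 2140 kcal/day.
TEE = BMR × activity factor = 2140 × 1.375 = 2942.5 kcal/day.
Apply stress factor: 2942.5 × 1.15 = 3383.875 kcal/day.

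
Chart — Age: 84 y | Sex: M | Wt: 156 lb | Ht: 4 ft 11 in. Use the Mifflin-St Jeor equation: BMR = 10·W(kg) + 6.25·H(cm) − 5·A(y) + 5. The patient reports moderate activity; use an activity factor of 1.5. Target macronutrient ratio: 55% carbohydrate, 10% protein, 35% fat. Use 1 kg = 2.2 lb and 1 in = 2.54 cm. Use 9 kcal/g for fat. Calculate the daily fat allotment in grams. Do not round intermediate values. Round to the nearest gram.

72 g/day

Convert to metric: weight = 156 ÷ 2.2 = 70.9091 kg; height = (4×12 + 11) × 2.54 = 59 × 2.54 = 149.86 cm.
Mifflin-St Jeor (male): BMR = 10(70.9091) + 6.25(149.86) − 5(84) + 5 = 709.0909 + 936.625 − 420 + 5 = 1230.7159 kcal/day.
TEE = 1230.7159 × 1.5 = 1846.0739 kcal/day.
Fat energy = 35% × 1846.0739 = 646.1259 kcal.
Fat = 646.1259 ÷ 9 kcal/g = 71.7918 g.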